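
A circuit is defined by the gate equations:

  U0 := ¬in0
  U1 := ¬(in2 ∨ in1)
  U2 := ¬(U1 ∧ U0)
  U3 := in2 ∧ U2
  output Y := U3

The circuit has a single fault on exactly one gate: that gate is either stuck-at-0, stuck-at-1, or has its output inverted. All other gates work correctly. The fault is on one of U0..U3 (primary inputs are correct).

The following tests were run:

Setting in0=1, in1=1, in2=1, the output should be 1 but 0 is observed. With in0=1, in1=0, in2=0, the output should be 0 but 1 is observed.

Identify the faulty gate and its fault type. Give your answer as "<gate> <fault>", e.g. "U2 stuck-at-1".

Fault-free values for test 1 (in0=1, in1=1, in2=1): U0=0, U1=0, U2=1, U3=1, giving Y=1. Observed 0.
Test 1: faults giving observed 0 are {U2 stuck-at-0, U2 inverted output, U3 stuck-at-0, U3 inverted output}.
Test 2 (in0=1, in1=0, in2=0): fault-free U0=0, U1=1, U2=1, U3=0 → 0; observed 1. Eliminates U2 stuck-at-0, U2 inverted output, U3 stuck-at-0.
Only U3 inverted output is consistent with every test.

U3 inverted output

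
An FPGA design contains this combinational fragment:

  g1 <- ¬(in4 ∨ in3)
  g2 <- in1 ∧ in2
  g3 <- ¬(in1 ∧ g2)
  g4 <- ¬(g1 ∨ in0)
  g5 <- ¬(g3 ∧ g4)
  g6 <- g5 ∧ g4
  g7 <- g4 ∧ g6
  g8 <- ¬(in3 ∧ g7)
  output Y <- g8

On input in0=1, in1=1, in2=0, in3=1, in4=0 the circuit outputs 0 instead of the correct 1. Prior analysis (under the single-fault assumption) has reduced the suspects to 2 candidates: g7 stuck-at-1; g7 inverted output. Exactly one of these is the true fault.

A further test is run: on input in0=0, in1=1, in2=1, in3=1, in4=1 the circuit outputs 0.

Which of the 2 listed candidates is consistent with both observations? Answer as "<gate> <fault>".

Evaluate each candidate on input in0=0, in1=1, in2=1, in3=1, in4=1:
  g7 stuck-at-1: g1=0, g2=1, g3=0, g4=1, g5=1, g6=1, g7=1 [stuck-at-1], g8=0 → 0 — matches
  g7 inverted output: g1=0, g2=1, g3=0, g4=1, g5=1, g6=1, g7=0 [inverted output], g8=1 → 1 — eliminated
Only g7 stuck-at-1 reproduces the observed 0.

g7 stuck-at-1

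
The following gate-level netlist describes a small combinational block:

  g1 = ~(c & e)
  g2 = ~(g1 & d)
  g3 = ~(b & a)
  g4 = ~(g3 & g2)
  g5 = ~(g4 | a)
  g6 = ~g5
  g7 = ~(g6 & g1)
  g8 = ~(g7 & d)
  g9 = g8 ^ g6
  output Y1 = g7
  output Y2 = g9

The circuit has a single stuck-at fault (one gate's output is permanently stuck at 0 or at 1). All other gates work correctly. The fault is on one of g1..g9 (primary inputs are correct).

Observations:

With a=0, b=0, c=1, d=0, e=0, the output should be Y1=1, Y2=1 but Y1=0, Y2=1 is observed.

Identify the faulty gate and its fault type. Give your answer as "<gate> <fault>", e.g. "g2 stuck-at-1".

g7 stuck-at-0

Fault-free values for test 1 (a=0, b=0, c=1, d=0, e=0): g1=1, g2=1, g3=1, g4=0, g5=1, g6=0, g7=1, g8=1, g9=1, giving Y1=1, Y2=1. Observed Y1=0, Y2=1.
Test 1: faults giving observed Y1=0, Y2=1 are {g7 stuck-at-0}.
Only g7 stuck-at-0 is consistent with every test.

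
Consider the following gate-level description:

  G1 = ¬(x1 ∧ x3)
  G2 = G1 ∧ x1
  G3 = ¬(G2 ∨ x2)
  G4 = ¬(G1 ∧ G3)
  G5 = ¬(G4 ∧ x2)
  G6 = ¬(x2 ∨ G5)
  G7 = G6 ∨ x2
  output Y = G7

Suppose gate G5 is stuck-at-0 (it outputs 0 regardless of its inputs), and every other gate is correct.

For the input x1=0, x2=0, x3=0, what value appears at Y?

1

Propagate with G5 forced: G1=1, G2=0, G3=1, G4=0, G5=0 [stuck-at-0], G6=1, G7=1.
So Y = 1. (Without the fault it would be 0.)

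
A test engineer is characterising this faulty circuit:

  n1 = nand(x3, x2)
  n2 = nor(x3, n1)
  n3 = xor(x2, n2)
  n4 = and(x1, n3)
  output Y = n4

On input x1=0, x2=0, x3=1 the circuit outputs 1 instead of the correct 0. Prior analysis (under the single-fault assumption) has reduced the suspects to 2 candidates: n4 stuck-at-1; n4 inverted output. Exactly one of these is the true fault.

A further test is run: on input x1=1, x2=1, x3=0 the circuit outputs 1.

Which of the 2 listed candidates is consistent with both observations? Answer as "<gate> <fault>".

n4 stuck-at-1

Evaluate each candidate on input x1=1, x2=1, x3=0:
  n4 stuck-at-1: n1=1, n2=0, n3=1, n4=1 [stuck-at-1] → 1 — matches
  n4 inverted output: n1=1, n2=0, n3=1, n4=0 [inverted output] → 0 — eliminated
Only n4 stuck-at-1 reproduces the observed 1.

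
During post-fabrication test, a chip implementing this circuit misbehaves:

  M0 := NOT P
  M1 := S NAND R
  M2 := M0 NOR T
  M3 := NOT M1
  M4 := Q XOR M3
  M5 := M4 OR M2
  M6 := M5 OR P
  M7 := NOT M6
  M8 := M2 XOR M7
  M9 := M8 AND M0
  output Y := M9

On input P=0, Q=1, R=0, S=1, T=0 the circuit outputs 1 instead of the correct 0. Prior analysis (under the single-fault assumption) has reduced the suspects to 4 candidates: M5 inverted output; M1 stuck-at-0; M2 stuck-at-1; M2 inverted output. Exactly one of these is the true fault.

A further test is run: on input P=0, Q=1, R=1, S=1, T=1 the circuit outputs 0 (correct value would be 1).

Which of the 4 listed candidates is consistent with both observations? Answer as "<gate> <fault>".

M5 inverted output

Evaluate each candidate on input P=0, Q=1, R=1, S=1, T=1:
  M5 inverted output: M0=1, M1=0, M2=0, M3=1, M4=0, M5=1 [inverted output], M6=1, M7=0, M8=0, M9=0 → 0 — matches
  M1 stuck-at-0: M0=1, M1=0 [stuck-at-0], M2=0, M3=1, M4=0, M5=0, M6=0, M7=1, M8=1, M9=1 → 1 — eliminated
  M2 stuck-at-1: M0=1, M1=0, M2=1 [stuck-at-1], M3=1, M4=0, M5=1, M6=1, M7=0, M8=1, M9=1 → 1 — eliminated
  M2 inverted output: M0=1, M1=0, M2=1 [inverted output], M3=1, M4=0, M5=1, M6=1, M7=0, M8=1, M9=1 → 1 — eliminated
Only M5 inverted output reproduces the observed 0.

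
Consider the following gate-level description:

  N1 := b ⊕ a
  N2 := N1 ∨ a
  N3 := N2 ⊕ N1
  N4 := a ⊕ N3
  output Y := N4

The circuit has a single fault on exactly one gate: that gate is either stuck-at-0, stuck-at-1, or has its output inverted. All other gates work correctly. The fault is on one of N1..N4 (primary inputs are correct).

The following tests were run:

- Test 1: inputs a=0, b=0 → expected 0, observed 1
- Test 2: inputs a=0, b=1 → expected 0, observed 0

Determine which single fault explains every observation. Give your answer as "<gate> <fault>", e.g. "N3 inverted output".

N2 stuck-at-1

Fault-free values for test 1 (a=0, b=0): N1=0, N2=0, N3=0, N4=0, giving Y=0. Observed 1.
Test 1: faults giving observed 1 are {N2 stuck-at-1, N2 inverted output, N3 stuck-at-1, N3 inverted output, N4 stuck-at-1, N4 inverted output}.
Test 2 (a=0, b=1): fault-free N1=1, N2=1, N3=0, N4=0 → 0; observed 0. Eliminates N2 inverted output, N3 stuck-at-1, N3 inverted output, N4 stuck-at-1, N4 inverted output.
Only N2 stuck-at-1 is consistent with every test.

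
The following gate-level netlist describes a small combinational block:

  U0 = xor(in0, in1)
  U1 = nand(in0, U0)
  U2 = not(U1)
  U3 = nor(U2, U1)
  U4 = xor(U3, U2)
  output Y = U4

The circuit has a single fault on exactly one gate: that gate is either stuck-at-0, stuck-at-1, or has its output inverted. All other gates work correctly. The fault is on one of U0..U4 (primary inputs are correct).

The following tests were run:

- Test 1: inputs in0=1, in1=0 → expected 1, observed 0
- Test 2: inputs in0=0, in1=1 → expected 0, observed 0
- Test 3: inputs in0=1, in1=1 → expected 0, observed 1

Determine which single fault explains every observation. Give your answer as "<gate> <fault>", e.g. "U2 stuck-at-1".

Fault-free values for test 1 (in0=1, in1=0): U0=1, U1=0, U2=1, U3=0, U4=1, giving Y=1. Observed 0.
Test 1: faults giving observed 0 are {U0 stuck-at-0, U0 inverted output, U1 stuck-at-1, U1 inverted output, U3 stuck-at-1, U3 inverted output, U4 stuck-at-0, U4 inverted output}.
Test 2 (in0=0, in1=1): fault-free U0=1, U1=1, U2=0, U3=0, U4=0 → 0; observed 0. Eliminates U1 inverted output, U3 stuck-at-1, U3 inverted output, U4 inverted output.
Test 3 (in0=1, in1=1): fault-free U0=0, U1=1, U2=0, U3=0, U4=0 → 0; observed 1. Eliminates U0 stuck-at-0, U1 stuck-at-1, U4 stuck-at-0.
Only U0 inverted output is consistent with every test.

U0 inverted output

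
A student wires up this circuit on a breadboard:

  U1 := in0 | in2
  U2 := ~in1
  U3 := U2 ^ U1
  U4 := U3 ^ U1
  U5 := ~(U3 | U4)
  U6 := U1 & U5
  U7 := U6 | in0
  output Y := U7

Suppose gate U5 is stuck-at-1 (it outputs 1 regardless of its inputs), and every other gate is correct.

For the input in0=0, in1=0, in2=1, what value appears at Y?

Propagate with U5 forced: U1=1, U2=1, U3=0, U4=1, U5=1 [stuck-at-1], U6=1, U7=1.
So Y = 1. (Without the fault it would be 0.)

1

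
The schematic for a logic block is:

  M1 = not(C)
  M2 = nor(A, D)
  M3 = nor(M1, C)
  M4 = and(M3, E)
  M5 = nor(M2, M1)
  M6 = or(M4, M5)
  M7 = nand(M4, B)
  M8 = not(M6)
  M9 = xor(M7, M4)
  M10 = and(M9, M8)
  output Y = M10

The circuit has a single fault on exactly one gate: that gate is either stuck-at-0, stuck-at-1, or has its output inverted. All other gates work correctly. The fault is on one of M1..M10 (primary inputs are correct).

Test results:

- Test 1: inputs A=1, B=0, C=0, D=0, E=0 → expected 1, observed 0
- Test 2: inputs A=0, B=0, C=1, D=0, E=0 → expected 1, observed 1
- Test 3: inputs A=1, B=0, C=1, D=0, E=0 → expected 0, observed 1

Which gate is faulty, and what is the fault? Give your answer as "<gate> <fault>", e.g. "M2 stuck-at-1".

M1 inverted output

Fault-free values for test 1 (A=1, B=0, C=0, D=0, E=0): M1=1, M2=0, M3=0, M4=0, M5=0, M6=0, M7=1, M8=1, M9=1, M10=1, giving Y=1. Observed 0.
Test 1: faults giving observed 0 are {M1 stuck-at-0, M1 inverted output, M4 stuck-at-1, M4 inverted output, M5 stuck-at-1, M5 inverted output, M6 stuck-at-1, M6 inverted output, M7 stuck-at-0, M7 inverted output, M8 stuck-at-0, M8 inverted output, M9 stuck-at-0, M9 inverted output, M10 stuck-at-0, M10 inverted output}.
Test 2 (A=0, B=0, C=1, D=0, E=0): fault-free M1=0, M2=1, M3=0, M4=0, M5=0, M6=0, M7=1, M8=1, M9=1, M10=1 → 1; observed 1. Eliminates M4 stuck-at-1, M4 inverted output, M5 stuck-at-1, M5 inverted output, M6 stuck-at-1, M6 inverted output, M7 stuck-at-0, M7 inverted output, M8 stuck-at-0, M8 inverted output, M9 stuck-at-0, M9 inverted output, M10 stuck-at-0, M10 inverted output.
Test 3 (A=1, B=0, C=1, D=0, E=0): fault-free M1=0, M2=0, M3=0, M4=0, M5=1, M6=1, M7=1, M8=0, M9=1, M10=0 → 0; observed 1. Eliminates M1 stuck-at-0.
Only M1 inverted output is consistent with every test.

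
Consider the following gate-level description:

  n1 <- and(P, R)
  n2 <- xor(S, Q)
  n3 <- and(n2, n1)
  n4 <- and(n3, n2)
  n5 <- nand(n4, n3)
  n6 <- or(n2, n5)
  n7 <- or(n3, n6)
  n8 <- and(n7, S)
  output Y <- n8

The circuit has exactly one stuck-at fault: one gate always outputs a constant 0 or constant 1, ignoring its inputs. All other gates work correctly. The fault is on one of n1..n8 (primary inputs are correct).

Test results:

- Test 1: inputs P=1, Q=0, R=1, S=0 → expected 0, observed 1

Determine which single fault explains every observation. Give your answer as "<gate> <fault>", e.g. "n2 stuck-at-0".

n8 stuck-at-1

Fault-free values for test 1 (P=1, Q=0, R=1, S=0): n1=1, n2=0, n3=0, n4=0, n5=1, n6=1, n7=1, n8=0, giving Y=0. Observed 1.
Test 1: faults giving observed 1 are {n8 stuck-at-1}.
Only n8 stuck-at-1 is consistent with every test.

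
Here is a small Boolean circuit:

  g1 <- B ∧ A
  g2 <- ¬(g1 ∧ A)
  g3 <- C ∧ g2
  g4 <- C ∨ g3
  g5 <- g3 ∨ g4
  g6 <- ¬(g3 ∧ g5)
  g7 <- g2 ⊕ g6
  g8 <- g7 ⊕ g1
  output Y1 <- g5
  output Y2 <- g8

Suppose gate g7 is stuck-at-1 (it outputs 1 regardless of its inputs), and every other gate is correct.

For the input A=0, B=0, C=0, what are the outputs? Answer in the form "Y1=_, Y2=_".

Propagate with g7 forced: g1=0, g2=1, g3=0, g4=0, g5=0, g6=1, g7=1 [stuck-at-1], g8=1.
So the outputs are Y1=0, Y2=1. (Without the fault they would be Y1=0, Y2=0.)

Y1=0, Y2=1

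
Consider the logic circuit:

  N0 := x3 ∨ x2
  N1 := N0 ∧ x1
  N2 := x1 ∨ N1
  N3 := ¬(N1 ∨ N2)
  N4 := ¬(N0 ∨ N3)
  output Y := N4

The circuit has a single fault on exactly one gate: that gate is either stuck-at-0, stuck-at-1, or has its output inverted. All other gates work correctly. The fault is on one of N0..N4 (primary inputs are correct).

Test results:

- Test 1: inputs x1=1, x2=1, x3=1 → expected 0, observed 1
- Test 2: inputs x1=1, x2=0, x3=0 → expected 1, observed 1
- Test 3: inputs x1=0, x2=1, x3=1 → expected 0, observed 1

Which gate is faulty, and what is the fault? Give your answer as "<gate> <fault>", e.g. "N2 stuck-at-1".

Fault-free values for test 1 (x1=1, x2=1, x3=1): N0=1, N1=1, N2=1, N3=0, N4=0, giving Y=0. Observed 1.
Test 1: faults giving observed 1 are {N0 stuck-at-0, N0 inverted output, N4 stuck-at-1, N4 inverted output}.
Test 2 (x1=1, x2=0, x3=0): fault-free N0=0, N1=0, N2=1, N3=0, N4=1 → 1; observed 1. Eliminates N0 inverted output, N4 inverted output.
Test 3 (x1=0, x2=1, x3=1): fault-free N0=1, N1=0, N2=0, N3=1, N4=0 → 0; observed 1. Eliminates N0 stuck-at-0.
Only N4 stuck-at-1 is consistent with every test.

N4 stuck-at-1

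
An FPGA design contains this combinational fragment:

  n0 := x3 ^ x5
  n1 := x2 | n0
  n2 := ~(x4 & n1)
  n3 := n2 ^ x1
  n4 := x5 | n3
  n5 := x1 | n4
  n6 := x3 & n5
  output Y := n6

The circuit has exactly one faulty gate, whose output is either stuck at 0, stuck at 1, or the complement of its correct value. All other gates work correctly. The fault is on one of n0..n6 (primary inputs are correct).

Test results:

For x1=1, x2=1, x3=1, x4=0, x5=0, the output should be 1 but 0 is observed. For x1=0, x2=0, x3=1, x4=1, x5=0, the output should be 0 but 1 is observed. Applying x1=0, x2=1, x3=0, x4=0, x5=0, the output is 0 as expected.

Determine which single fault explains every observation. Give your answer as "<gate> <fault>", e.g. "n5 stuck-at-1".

Fault-free values for test 1 (x1=1, x2=1, x3=1, x4=0, x5=0): n0=1, n1=1, n2=1, n3=0, n4=0, n5=1, n6=1, giving Y=1. Observed 0.
Test 1: faults giving observed 0 are {n5 stuck-at-0, n5 inverted output, n6 stuck-at-0, n6 inverted output}.
Test 2 (x1=0, x2=0, x3=1, x4=1, x5=0): fault-free n0=1, n1=1, n2=0, n3=0, n4=0, n5=0, n6=0 → 0; observed 1. Eliminates n5 stuck-at-0, n6 stuck-at-0.
Test 3 (x1=0, x2=1, x3=0, x4=0, x5=0): fault-free n0=0, n1=1, n2=1, n3=1, n4=1, n5=1, n6=0 → 0; observed 0. Eliminates n6 inverted output.
Only n5 inverted output is consistent with every test.

n5 inverted output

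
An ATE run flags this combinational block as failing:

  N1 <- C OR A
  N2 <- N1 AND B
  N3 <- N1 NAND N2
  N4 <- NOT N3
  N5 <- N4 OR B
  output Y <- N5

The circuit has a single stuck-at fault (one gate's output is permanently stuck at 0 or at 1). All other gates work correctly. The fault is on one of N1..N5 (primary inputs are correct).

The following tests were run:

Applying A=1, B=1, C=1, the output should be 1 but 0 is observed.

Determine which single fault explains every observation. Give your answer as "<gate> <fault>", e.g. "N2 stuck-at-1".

N5 stuck-at-0

Fault-free values for test 1 (A=1, B=1, C=1): N1=1, N2=1, N3=0, N4=1, N5=1, giving Y=1. Observed 0.
Test 1: faults giving observed 0 are {N5 stuck-at-0}.
Only N5 stuck-at-0 is consistent with every test.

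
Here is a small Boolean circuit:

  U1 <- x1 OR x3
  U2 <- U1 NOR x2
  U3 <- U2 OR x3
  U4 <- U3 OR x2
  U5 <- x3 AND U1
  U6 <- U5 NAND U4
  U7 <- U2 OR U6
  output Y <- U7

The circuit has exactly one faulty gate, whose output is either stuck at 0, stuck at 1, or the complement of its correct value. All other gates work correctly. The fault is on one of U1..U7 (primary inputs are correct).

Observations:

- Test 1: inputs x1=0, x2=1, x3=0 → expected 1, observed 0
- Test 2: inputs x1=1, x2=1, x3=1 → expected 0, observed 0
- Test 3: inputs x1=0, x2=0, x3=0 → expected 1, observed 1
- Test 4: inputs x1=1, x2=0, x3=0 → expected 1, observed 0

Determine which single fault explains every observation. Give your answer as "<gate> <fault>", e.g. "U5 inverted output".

U6 stuck-at-0

Fault-free values for test 1 (x1=0, x2=1, x3=0): U1=0, U2=0, U3=0, U4=1, U5=0, U6=1, U7=1, giving Y=1. Observed 0.
Test 1: faults giving observed 0 are {U5 stuck-at-1, U5 inverted output, U6 stuck-at-0, U6 inverted output, U7 stuck-at-0, U7 inverted output}.
Test 2 (x1=1, x2=1, x3=1): fault-free U1=1, U2=0, U3=1, U4=1, U5=1, U6=0, U7=0 → 0; observed 0. Eliminates U5 inverted output, U6 inverted output, U7 inverted output.
Test 3 (x1=0, x2=0, x3=0): fault-free U1=0, U2=1, U3=1, U4=1, U5=0, U6=1, U7=1 → 1; observed 1. Eliminates U7 stuck-at-0.
Test 4 (x1=1, x2=0, x3=0): fault-free U1=1, U2=0, U3=0, U4=0, U5=0, U6=1, U7=1 → 1; observed 0. Eliminates U5 stuck-at-1.
Only U6 stuck-at-0 is consistent with every test.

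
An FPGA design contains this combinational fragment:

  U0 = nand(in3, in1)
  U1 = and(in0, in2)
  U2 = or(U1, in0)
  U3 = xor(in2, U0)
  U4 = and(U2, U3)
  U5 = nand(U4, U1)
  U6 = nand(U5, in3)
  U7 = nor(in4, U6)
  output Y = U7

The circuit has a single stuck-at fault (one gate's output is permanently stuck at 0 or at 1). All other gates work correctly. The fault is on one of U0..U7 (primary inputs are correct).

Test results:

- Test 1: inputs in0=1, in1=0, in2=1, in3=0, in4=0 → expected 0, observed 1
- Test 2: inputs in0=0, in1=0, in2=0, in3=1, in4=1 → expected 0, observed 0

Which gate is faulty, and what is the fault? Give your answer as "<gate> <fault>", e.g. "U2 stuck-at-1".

Fault-free values for test 1 (in0=1, in1=0, in2=1, in3=0, in4=0): U0=1, U1=1, U2=1, U3=0, U4=0, U5=1, U6=1, U7=0, giving Y=0. Observed 1.
Test 1: faults giving observed 1 are {U6 stuck-at-0, U7 stuck-at-1}.
Test 2 (in0=0, in1=0, in2=0, in3=1, in4=1): fault-free U0=1, U1=0, U2=0, U3=1, U4=0, U5=1, U6=0, U7=0 → 0; observed 0. Eliminates U7 stuck-at-1.
Only U6 stuck-at-0 is consistent with every test.

U6 stuck-at-0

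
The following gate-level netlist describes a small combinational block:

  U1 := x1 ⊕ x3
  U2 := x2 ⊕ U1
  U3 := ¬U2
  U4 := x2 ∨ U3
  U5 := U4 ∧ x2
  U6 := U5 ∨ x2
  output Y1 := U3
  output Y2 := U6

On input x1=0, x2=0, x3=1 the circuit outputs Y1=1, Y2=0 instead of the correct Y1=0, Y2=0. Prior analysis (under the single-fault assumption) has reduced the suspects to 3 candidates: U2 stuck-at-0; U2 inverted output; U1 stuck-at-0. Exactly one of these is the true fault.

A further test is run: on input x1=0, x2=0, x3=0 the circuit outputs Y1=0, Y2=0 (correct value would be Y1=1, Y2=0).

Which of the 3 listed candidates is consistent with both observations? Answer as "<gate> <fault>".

U2 inverted output

Evaluate each candidate on input x1=0, x2=0, x3=0:
  U2 stuck-at-0: U1=0, U2=0 [stuck-at-0], U3=1, U4=1, U5=0, U6=0 → Y1=1, Y2=0 — eliminated
  U2 inverted output: U1=0, U2=1 [inverted output], U3=0, U4=0, U5=0, U6=0 → Y1=0, Y2=0 — matches
  U1 stuck-at-0: U1=0 [stuck-at-0], U2=0, U3=1, U4=1, U5=0, U6=0 → Y1=1, Y2=0 — eliminated
Only U2 inverted output reproduces the observed Y1=0, Y2=0.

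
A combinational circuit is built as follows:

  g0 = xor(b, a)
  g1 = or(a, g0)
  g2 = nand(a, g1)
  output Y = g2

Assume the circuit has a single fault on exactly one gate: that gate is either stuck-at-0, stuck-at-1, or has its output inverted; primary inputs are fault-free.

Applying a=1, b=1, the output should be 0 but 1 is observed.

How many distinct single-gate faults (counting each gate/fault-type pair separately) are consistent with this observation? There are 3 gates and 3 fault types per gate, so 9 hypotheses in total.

Fault-free: g0=0, g1=1, g2=0 → 0. Observed 1.
  g0 stuck-at-0: output 0 ✗
  g0 stuck-at-1: output 0 ✗
  g0 inverted output: output 0 ✗
  g1 stuck-at-0: output 1 ✓
  g1 stuck-at-1: output 0 ✗
  g1 inverted output: output 1 ✓
  g2 stuck-at-0: output 0 ✗
  g2 stuck-at-1: output 1 ✓
  g2 inverted output: output 1 ✓
Consistent faults: {g1 stuck-at-0, g1 inverted output, g2 stuck-at-1, g2 inverted output} — 4 in all.

4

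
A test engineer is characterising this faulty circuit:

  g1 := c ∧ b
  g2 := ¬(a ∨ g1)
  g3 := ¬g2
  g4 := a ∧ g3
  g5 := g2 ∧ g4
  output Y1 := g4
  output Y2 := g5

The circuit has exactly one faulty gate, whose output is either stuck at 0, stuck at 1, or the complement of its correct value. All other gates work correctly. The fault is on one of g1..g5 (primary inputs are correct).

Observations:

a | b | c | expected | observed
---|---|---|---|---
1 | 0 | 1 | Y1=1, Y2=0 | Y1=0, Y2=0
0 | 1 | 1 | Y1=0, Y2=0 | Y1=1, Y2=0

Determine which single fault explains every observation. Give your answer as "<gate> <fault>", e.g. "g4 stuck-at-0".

Fault-free values for test 1 (a=1, b=0, c=1): g1=0, g2=0, g3=1, g4=1, g5=0, giving Y1=1, Y2=0. Observed Y1=0, Y2=0.
Test 1: faults giving observed Y1=0, Y2=0 are {g2 stuck-at-1, g2 inverted output, g3 stuck-at-0, g3 inverted output, g4 stuck-at-0, g4 inverted output}.
Test 2 (a=0, b=1, c=1): fault-free g1=1, g2=0, g3=1, g4=0, g5=0 → Y1=0, Y2=0; observed Y1=1, Y2=0. Eliminates g2 stuck-at-1, g2 inverted output, g3 stuck-at-0, g3 inverted output, g4 stuck-at-0.
Only g4 inverted output is consistent with every test.

g4 inverted output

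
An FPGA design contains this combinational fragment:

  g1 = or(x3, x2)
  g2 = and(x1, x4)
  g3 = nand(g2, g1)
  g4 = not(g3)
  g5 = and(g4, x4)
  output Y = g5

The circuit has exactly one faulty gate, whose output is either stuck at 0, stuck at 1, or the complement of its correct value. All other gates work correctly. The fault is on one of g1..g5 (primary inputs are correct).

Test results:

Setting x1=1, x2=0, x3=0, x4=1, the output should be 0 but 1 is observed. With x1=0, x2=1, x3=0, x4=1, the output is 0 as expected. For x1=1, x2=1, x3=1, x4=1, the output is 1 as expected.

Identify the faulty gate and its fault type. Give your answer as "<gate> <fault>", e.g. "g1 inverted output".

Fault-free values for test 1 (x1=1, x2=0, x3=0, x4=1): g1=0, g2=1, g3=1, g4=0, g5=0, giving Y=0. Observed 1.
Test 1: faults giving observed 1 are {g1 stuck-at-1, g1 inverted output, g3 stuck-at-0, g3 inverted output, g4 stuck-at-1, g4 inverted output, g5 stuck-at-1, g5 inverted output}.
Test 2 (x1=0, x2=1, x3=0, x4=1): fault-free g1=1, g2=0, g3=1, g4=0, g5=0 → 0; observed 0. Eliminates g3 stuck-at-0, g3 inverted output, g4 stuck-at-1, g4 inverted output, g5 stuck-at-1, g5 inverted output.
Test 3 (x1=1, x2=1, x3=1, x4=1): fault-free g1=1, g2=1, g3=0, g4=1, g5=1 → 1; observed 1. Eliminates g1 inverted output.
Only g1 stuck-at-1 is consistent with every test.

g1 stuck-at-1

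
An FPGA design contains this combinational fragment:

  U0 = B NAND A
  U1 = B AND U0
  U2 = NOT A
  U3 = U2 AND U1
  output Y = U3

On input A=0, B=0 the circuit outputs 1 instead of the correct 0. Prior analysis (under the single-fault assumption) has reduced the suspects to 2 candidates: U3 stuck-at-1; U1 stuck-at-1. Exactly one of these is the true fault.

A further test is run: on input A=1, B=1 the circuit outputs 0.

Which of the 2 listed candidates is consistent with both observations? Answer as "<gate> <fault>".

Evaluate each candidate on input A=1, B=1:
  U3 stuck-at-1: U0=0, U1=0, U2=0, U3=1 [stuck-at-1] → 1 — eliminated
  U1 stuck-at-1: U0=0, U1=1 [stuck-at-1], U2=0, U3=0 → 0 — matches
Only U1 stuck-at-1 reproduces the observed 0.

U1 stuck-at-1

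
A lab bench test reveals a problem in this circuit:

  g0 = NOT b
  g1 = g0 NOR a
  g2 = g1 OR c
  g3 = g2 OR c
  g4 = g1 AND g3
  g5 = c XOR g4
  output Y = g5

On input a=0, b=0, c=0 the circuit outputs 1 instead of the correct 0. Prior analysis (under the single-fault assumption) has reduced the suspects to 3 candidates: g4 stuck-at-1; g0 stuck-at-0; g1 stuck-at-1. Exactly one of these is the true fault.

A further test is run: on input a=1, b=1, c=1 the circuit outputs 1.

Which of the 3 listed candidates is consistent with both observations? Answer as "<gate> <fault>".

Evaluate each candidate on input a=1, b=1, c=1:
  g4 stuck-at-1: g0=0, g1=0, g2=1, g3=1, g4=1 [stuck-at-1], g5=0 → 0 — eliminated
  g0 stuck-at-0: g0=0 [stuck-at-0], g1=0, g2=1, g3=1, g4=0, g5=1 → 1 — matches
  g1 stuck-at-1: g0=0, g1=1 [stuck-at-1], g2=1, g3=1, g4=1, g5=0 → 0 — eliminated
Only g0 stuck-at-0 reproduces the observed 1.

g0 stuck-at-0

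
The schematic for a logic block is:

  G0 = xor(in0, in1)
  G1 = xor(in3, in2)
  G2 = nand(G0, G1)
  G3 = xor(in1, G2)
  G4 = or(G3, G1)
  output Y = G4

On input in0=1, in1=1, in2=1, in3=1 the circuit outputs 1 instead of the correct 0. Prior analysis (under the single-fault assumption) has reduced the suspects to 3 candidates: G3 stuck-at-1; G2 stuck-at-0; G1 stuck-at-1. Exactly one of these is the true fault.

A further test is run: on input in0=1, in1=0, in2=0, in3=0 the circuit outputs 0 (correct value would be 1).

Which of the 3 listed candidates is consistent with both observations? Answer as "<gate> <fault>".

G2 stuck-at-0

Evaluate each candidate on input in0=1, in1=0, in2=0, in3=0:
  G3 stuck-at-1: G0=1, G1=0, G2=1, G3=1 [stuck-at-1], G4=1 → 1 — eliminated
  G2 stuck-at-0: G0=1, G1=0, G2=0 [stuck-at-0], G3=0, G4=0 → 0 — matches
  G1 stuck-at-1: G0=1, G1=1 [stuck-at-1], G2=0, G3=0, G4=1 → 1 — eliminated
Only G2 stuck-at-0 reproduces the observed 0.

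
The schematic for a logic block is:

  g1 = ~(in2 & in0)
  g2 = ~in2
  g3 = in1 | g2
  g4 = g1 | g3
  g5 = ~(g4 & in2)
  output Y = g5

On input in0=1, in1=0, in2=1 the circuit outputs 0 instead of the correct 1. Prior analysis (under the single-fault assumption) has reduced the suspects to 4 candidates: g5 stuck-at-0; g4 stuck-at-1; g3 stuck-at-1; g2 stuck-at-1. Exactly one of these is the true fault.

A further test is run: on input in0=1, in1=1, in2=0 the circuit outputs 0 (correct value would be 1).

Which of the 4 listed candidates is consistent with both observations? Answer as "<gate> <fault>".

Evaluate each candidate on input in0=1, in1=1, in2=0:
  g5 stuck-at-0: g1=1, g2=1, g3=1, g4=1, g5=0 [stuck-at-0] → 0 — matches
  g4 stuck-at-1: g1=1, g2=1, g3=1, g4=1 [stuck-at-1], g5=1 → 1 — eliminated
  g3 stuck-at-1: g1=1, g2=1, g3=1 [stuck-at-1], g4=1, g5=1 → 1 — eliminated
  g2 stuck-at-1: g1=1, g2=1 [stuck-at-1], g3=1, g4=1, g5=1 → 1 — eliminated
Only g5 stuck-at-0 reproduces the observed 0.

g5 stuck-at-0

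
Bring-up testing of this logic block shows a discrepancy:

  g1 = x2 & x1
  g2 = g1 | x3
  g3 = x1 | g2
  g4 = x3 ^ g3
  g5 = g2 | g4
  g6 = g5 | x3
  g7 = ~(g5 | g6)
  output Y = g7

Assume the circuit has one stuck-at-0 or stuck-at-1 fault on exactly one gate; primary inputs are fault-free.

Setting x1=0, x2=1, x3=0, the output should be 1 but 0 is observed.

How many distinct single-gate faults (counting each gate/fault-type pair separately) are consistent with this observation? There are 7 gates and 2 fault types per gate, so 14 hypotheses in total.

7

Fault-free: g1=0, g2=0, g3=0, g4=0, g5=0, g6=0, g7=1 → 1. Observed 0.
  g1 stuck-at-0: output 1 ✗
  g1 stuck-at-1: output 0 ✓
  g2 stuck-at-0: output 1 ✗
  g2 stuck-at-1: output 0 ✓
  g3 stuck-at-0: output 1 ✗
  g3 stuck-at-1: output 0 ✓
  g4 stuck-at-0: output 1 ✗
  g4 stuck-at-1: output 0 ✓
  g5 stuck-at-0: output 1 ✗
  g5 stuck-at-1: output 0 ✓
  g6 stuck-at-0: output 1 ✗
  g6 stuck-at-1: output 0 ✓
  g7 stuck-at-0: output 0 ✓
  g7 stuck-at-1: output 1 ✗
Consistent faults: {g1 stuck-at-1, g2 stuck-at-1, g3 stuck-at-1, g4 stuck-at-1, g5 stuck-at-1, g6 stuck-at-1, g7 stuck-at-0} — 7 in all.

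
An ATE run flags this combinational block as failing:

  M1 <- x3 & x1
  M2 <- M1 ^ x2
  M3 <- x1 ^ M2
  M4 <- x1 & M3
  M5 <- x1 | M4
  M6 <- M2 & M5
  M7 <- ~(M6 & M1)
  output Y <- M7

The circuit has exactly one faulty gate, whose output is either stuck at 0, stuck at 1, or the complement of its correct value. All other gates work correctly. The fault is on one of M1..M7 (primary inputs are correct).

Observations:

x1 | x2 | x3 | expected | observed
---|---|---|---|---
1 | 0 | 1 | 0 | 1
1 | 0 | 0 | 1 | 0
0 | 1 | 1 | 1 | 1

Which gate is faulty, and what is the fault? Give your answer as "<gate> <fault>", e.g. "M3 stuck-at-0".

M1 inverted output

Fault-free values for test 1 (x1=1, x2=0, x3=1): M1=1, M2=1, M3=0, M4=0, M5=1, M6=1, M7=0, giving Y=0. Observed 1.
Test 1: faults giving observed 1 are {M1 stuck-at-0, M1 inverted output, M2 stuck-at-0, M2 inverted output, M5 stuck-at-0, M5 inverted output, M6 stuck-at-0, M6 inverted output, M7 stuck-at-1, M7 inverted output}.
Test 2 (x1=1, x2=0, x3=0): fault-free M1=0, M2=0, M3=1, M4=1, M5=1, M6=0, M7=1 → 1; observed 0. Eliminates M1 stuck-at-0, M2 stuck-at-0, M2 inverted output, M5 stuck-at-0, M5 inverted output, M6 stuck-at-0, M6 inverted output, M7 stuck-at-1.
Test 3 (x1=0, x2=1, x3=1): fault-free M1=0, M2=1, M3=1, M4=0, M5=0, M6=0, M7=1 → 1; observed 1. Eliminates M7 inverted output.
Only M1 inverted output is consistent with every test.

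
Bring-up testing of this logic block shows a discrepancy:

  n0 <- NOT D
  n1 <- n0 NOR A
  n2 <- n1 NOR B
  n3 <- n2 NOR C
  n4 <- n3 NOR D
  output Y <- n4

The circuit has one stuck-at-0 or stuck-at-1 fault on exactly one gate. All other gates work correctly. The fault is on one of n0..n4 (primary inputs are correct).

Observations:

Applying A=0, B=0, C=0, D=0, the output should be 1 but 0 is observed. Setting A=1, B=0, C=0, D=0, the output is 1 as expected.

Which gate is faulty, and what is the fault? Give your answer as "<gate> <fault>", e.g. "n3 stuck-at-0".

n0 stuck-at-0

Fault-free values for test 1 (A=0, B=0, C=0, D=0): n0=1, n1=0, n2=1, n3=0, n4=1, giving Y=1. Observed 0.
Test 1: faults giving observed 0 are {n0 stuck-at-0, n1 stuck-at-1, n2 stuck-at-0, n3 stuck-at-1, n4 stuck-at-0}.
Test 2 (A=1, B=0, C=0, D=0): fault-free n0=1, n1=0, n2=1, n3=0, n4=1 → 1; observed 1. Eliminates n1 stuck-at-1, n2 stuck-at-0, n3 stuck-at-1, n4 stuck-at-0.
Only n0 stuck-at-0 is consistent with every test.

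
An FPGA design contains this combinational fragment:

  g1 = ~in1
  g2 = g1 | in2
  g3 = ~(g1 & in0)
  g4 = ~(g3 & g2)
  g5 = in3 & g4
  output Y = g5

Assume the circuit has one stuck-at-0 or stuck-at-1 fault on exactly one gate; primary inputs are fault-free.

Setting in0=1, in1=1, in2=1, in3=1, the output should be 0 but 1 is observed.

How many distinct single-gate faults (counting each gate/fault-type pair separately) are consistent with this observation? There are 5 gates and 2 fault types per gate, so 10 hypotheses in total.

5

Fault-free: g1=0, g2=1, g3=1, g4=0, g5=0 → 0. Observed 1.
  g1 stuck-at-0: output 0 ✗
  g1 stuck-at-1: output 1 ✓
  g2 stuck-at-0: output 1 ✓
  g2 stuck-at-1: output 0 ✗
  g3 stuck-at-0: output 1 ✓
  g3 stuck-at-1: output 0 ✗
  g4 stuck-at-0: output 0 ✗
  g4 stuck-at-1: output 1 ✓
  g5 stuck-at-0: output 0 ✗
  g5 stuck-at-1: output 1 ✓
Consistent faults: {g1 stuck-at-1, g2 stuck-at-0, g3 stuck-at-0, g4 stuck-at-1, g5 stuck-at-1} — 5 in all.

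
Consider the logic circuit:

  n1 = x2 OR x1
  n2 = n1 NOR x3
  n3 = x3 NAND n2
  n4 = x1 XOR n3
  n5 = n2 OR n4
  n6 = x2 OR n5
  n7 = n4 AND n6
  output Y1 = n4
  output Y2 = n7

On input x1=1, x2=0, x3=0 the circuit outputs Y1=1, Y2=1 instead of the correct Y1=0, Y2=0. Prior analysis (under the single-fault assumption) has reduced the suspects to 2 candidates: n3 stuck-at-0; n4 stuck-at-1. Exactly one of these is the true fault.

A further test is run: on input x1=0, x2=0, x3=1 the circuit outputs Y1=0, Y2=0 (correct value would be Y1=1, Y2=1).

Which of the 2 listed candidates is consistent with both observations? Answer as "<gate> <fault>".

Evaluate each candidate on input x1=0, x2=0, x3=1:
  n3 stuck-at-0: n1=0, n2=0, n3=0 [stuck-at-0], n4=0, n5=0, n6=0, n7=0 → Y1=0, Y2=0 — matches
  n4 stuck-at-1: n1=0, n2=0, n3=1, n4=1 [stuck-at-1], n5=1, n6=1, n7=1 → Y1=1, Y2=1 — eliminated
Only n3 stuck-at-0 reproduces the observed Y1=0, Y2=0.

n3 stuck-at-0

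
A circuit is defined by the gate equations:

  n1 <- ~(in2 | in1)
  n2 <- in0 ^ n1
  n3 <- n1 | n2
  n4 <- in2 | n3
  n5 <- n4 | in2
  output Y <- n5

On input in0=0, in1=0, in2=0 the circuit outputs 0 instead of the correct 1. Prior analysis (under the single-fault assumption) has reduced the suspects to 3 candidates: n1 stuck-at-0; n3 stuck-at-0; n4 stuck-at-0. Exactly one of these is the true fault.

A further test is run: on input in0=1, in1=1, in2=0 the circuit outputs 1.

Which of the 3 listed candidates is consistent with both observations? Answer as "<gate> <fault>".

Evaluate each candidate on input in0=1, in1=1, in2=0:
  n1 stuck-at-0: n1=0 [stuck-at-0], n2=1, n3=1, n4=1, n5=1 → 1 — matches
  n3 stuck-at-0: n1=0, n2=1, n3=0 [stuck-at-0], n4=0, n5=0 → 0 — eliminated
  n4 stuck-at-0: n1=0, n2=1, n3=1, n4=0 [stuck-at-0], n5=0 → 0 — eliminated
Only n1 stuck-at-0 reproduces the observed 1.

n1 stuck-at-0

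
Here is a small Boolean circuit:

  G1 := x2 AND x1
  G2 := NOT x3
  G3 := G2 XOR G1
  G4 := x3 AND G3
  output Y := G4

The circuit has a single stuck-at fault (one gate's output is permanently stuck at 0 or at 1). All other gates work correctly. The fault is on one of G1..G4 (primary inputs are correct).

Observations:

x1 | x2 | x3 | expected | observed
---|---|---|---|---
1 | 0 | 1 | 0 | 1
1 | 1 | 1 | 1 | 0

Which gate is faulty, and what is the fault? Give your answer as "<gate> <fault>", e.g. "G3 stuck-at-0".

Fault-free values for test 1 (x1=1, x2=0, x3=1): G1=0, G2=0, G3=0, G4=0, giving Y=0. Observed 1.
Test 1: faults giving observed 1 are {G1 stuck-at-1, G2 stuck-at-1, G3 stuck-at-1, G4 stuck-at-1}.
Test 2 (x1=1, x2=1, x3=1): fault-free G1=1, G2=0, G3=1, G4=1 → 1; observed 0. Eliminates G1 stuck-at-1, G3 stuck-at-1, G4 stuck-at-1.
Only G2 stuck-at-1 is consistent with every test.

G2 stuck-at-1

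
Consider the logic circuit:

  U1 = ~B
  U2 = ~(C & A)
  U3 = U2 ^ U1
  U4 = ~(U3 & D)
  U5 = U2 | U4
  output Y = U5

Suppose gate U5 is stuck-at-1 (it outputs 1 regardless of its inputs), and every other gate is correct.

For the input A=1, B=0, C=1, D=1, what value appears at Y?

Propagate with U5 forced: U1=1, U2=0, U3=1, U4=0, U5=1 [stuck-at-1].
So Y = 1. (Without the fault it would be 0.)

1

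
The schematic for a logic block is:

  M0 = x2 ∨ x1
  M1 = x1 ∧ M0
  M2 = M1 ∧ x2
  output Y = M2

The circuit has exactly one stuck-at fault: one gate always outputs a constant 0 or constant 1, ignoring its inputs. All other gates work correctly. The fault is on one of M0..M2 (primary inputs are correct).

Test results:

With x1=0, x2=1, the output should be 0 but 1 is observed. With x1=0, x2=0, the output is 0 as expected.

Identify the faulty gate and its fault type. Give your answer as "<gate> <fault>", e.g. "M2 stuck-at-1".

Fault-free values for test 1 (x1=0, x2=1): M0=1, M1=0, M2=0, giving Y=0. Observed 1.
Test 1: faults giving observed 1 are {M1 stuck-at-1, M2 stuck-at-1}.
Test 2 (x1=0, x2=0): fault-free M0=0, M1=0, M2=0 → 0; observed 0. Eliminates M2 stuck-at-1.
Only M1 stuck-at-1 is consistent with every test.

M1 stuck-at-1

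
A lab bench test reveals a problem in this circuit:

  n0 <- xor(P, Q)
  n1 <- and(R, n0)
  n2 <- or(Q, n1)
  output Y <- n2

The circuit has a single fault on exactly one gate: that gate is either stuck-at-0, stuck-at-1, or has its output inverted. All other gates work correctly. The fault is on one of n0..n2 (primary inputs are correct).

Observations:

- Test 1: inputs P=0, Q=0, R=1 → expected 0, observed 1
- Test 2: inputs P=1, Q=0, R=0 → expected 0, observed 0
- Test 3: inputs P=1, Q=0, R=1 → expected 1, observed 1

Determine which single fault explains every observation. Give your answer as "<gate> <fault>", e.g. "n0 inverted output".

Fault-free values for test 1 (P=0, Q=0, R=1): n0=0, n1=0, n2=0, giving Y=0. Observed 1.
Test 1: faults giving observed 1 are {n0 stuck-at-1, n0 inverted output, n1 stuck-at-1, n1 inverted output, n2 stuck-at-1, n2 inverted output}.
Test 2 (P=1, Q=0, R=0): fault-free n0=1, n1=0, n2=0 → 0; observed 0. Eliminates n1 stuck-at-1, n1 inverted output, n2 stuck-at-1, n2 inverted output.
Test 3 (P=1, Q=0, R=1): fault-free n0=1, n1=1, n2=1 → 1; observed 1. Eliminates n0 inverted output.
Only n0 stuck-at-1 is consistent with every test.

n0 stuck-at-1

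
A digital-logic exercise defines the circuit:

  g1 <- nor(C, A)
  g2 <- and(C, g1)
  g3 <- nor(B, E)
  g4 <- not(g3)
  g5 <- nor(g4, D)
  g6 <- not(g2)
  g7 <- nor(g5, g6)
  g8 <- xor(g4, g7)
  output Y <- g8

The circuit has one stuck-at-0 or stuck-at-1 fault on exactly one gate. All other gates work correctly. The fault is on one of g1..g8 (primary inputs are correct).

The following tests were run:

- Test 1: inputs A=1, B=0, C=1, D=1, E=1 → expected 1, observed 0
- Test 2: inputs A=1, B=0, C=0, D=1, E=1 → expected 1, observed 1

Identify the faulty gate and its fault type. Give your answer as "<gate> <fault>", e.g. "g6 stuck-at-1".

Fault-free values for test 1 (A=1, B=0, C=1, D=1, E=1): g1=0, g2=0, g3=0, g4=1, g5=0, g6=1, g7=0, g8=1, giving Y=1. Observed 0.
Test 1: faults giving observed 0 are {g1 stuck-at-1, g2 stuck-at-1, g3 stuck-at-1, g4 stuck-at-0, g6 stuck-at-0, g7 stuck-at-1, g8 stuck-at-0}.
Test 2 (A=1, B=0, C=0, D=1, E=1): fault-free g1=0, g2=0, g3=0, g4=1, g5=0, g6=1, g7=0, g8=1 → 1; observed 1. Eliminates g2 stuck-at-1, g3 stuck-at-1, g4 stuck-at-0, g6 stuck-at-0, g7 stuck-at-1, g8 stuck-at-0.
Only g1 stuck-at-1 is consistent with every test.

g1 stuck-at-1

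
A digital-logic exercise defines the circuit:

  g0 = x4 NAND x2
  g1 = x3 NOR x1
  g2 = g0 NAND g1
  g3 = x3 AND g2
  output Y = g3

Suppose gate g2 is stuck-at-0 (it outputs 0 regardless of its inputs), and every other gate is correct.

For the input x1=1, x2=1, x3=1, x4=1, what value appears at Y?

0

Propagate with g2 forced: g0=0, g1=0, g2=0 [stuck-at-0], g3=0.
So Y = 0. (Without the fault it would be 1.)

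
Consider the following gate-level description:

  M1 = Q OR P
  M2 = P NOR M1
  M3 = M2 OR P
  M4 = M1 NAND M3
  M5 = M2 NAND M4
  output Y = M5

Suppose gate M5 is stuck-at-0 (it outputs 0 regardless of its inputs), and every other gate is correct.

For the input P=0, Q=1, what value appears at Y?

Propagate with M5 forced: M1=1, M2=0, M3=0, M4=1, M5=0 [stuck-at-0].
So Y = 0. (Without the fault it would be 1.)

0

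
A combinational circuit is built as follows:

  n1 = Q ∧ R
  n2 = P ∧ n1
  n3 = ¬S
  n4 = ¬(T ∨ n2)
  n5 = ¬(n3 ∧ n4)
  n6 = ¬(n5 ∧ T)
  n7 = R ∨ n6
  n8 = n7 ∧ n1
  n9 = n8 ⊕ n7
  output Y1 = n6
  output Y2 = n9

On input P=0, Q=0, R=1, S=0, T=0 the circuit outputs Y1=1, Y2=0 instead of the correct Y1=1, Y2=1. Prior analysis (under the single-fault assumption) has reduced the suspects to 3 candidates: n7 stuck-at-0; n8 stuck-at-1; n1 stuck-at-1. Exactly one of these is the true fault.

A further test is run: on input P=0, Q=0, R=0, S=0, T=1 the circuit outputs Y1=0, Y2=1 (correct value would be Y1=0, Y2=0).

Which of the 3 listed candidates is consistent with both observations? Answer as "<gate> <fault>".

n8 stuck-at-1

Evaluate each candidate on input P=0, Q=0, R=0, S=0, T=1:
  n7 stuck-at-0: n1=0, n2=0, n3=1, n4=0, n5=1, n6=0, n7=0 [stuck-at-0], n8=0, n9=0 → Y1=0, Y2=0 — eliminated
  n8 stuck-at-1: n1=0, n2=0, n3=1, n4=0, n5=1, n6=0, n7=0, n8=1 [stuck-at-1], n9=1 → Y1=0, Y2=1 — matches
  n1 stuck-at-1: n1=1 [stuck-at-1], n2=0, n3=1, n4=0, n5=1, n6=0, n7=0, n8=0, n9=0 → Y1=0, Y2=0 — eliminated
Only n8 stuck-at-1 reproduces the observed Y1=0, Y2=1.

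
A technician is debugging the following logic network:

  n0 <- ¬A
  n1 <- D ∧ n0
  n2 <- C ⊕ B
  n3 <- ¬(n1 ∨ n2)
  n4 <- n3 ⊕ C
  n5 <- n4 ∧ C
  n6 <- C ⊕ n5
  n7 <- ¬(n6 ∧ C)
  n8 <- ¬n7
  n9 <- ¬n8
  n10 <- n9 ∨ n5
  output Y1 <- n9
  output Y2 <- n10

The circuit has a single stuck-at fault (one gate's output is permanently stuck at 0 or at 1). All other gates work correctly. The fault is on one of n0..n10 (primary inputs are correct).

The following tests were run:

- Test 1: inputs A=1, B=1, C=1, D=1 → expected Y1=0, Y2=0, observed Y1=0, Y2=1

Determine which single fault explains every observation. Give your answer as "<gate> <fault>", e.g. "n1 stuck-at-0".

n10 stuck-at-1

Fault-free values for test 1 (A=1, B=1, C=1, D=1): n0=0, n1=0, n2=0, n3=1, n4=0, n5=0, n6=1, n7=0, n8=1, n9=0, n10=0, giving Y1=0, Y2=0. Observed Y1=0, Y2=1.
Test 1: faults giving observed Y1=0, Y2=1 are {n10 stuck-at-1}.
Only n10 stuck-at-1 is consistent with every test.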